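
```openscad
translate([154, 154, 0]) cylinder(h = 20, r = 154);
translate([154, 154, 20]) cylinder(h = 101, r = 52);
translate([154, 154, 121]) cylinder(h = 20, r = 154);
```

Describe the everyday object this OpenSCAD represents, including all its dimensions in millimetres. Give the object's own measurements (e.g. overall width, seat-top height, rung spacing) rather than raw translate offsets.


A spool: two coaxial disc flanges of radius 154 mm and thickness 20 mm, joined by a core cylinder of radius 52 mm and height 101 mm. The lower flange rests on z = 0 and the three cylinders share a vertical axis.


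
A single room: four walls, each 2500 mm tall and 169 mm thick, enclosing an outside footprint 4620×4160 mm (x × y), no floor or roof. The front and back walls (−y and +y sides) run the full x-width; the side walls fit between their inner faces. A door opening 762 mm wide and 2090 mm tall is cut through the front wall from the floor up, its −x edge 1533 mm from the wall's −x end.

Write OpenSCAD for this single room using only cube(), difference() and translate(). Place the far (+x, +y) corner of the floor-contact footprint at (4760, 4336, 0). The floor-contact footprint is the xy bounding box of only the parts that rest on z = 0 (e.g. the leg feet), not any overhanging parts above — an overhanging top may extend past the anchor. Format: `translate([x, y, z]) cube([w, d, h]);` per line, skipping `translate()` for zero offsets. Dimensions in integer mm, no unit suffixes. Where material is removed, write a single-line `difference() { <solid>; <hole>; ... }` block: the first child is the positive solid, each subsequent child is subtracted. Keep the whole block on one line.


difference() { translate([140, 176, 0]) cube([4620, 169, 2500]); translate([1673, 176, 0]) cube([762, 169, 2090]); }
translate([140, 4167, 0]) cube([4620, 169, 2500]);
translate([140, 345, 0]) cube([169, 3822, 2500]);
translate([4591, 345, 0]) cube([169, 3822, 2500]);


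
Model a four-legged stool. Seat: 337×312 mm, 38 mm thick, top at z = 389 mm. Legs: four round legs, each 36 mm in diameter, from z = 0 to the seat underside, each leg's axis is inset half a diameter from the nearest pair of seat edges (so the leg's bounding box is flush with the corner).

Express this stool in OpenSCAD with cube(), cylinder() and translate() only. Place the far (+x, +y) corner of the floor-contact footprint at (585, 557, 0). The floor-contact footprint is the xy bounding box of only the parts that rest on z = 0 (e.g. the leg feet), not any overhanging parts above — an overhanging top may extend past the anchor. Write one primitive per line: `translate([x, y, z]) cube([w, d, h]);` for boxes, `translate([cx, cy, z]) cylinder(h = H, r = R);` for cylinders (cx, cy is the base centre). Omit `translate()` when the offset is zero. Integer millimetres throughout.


translate([248, 245, 351]) cube([337, 312, 38]);
translate([266, 263, 0]) cylinder(h = 351, r = 18);
translate([567, 263, 0]) cylinder(h = 351, r = 18);
translate([266, 539, 0]) cylinder(h = 351, r = 18);
translate([567, 539, 0]) cylinder(h = 351, r = 18);


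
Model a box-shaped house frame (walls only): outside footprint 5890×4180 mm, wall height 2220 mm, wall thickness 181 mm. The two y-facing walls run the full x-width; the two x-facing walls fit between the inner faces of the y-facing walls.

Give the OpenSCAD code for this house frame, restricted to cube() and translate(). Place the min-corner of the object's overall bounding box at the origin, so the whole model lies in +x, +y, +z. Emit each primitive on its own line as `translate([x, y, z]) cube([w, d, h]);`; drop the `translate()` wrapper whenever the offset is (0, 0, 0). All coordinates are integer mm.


cube([5890, 181, 2220]);
translate([0, 3999, 0]) cube([5890, 181, 2220]);
translate([0, 181, 0]) cube([181, 3818, 2220]);
translate([5709, 181, 0]) cube([181, 3818, 2220]);


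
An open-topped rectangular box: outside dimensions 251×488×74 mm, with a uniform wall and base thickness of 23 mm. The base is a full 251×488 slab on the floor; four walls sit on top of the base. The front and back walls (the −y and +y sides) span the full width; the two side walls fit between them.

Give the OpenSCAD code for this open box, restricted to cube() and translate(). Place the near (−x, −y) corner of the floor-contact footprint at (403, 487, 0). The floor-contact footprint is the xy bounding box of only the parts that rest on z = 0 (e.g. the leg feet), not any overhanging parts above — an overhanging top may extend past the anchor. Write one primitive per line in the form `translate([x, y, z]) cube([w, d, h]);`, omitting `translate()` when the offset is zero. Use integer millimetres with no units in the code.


translate([403, 487, 0]) cube([251, 488, 23]);
translate([403, 487, 23]) cube([251, 23, 51]);
translate([403, 952, 23]) cube([251, 23, 51]);
translate([403, 510, 23]) cube([23, 442, 51]);
translate([631, 510, 23]) cube([23, 442, 51]);


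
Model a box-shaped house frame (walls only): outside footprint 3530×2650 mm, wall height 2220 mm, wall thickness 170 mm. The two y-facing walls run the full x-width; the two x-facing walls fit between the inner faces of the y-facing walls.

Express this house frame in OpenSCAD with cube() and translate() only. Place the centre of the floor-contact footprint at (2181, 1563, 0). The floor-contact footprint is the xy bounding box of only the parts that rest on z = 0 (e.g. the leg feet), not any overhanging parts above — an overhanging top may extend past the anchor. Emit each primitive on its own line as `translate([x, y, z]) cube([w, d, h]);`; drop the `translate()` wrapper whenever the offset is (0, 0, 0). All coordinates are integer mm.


translate([416, 238, 0]) cube([3530, 170, 2220]);
translate([416, 2718, 0]) cube([3530, 170, 2220]);
translate([416, 408, 0]) cube([170, 2310, 2220]);
translate([3776, 408, 0]) cube([170, 2310, 2220]);


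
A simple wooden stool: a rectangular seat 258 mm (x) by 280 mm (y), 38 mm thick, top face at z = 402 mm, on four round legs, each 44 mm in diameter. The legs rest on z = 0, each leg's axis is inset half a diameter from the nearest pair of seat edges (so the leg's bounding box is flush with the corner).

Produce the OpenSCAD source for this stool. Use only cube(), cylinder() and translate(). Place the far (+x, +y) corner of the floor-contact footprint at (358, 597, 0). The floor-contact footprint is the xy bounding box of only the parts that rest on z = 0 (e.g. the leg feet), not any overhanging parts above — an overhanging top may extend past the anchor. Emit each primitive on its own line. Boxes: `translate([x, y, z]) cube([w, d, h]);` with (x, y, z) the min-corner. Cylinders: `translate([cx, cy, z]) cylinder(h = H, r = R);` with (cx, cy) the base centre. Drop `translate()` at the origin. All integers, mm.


// leg_h = 402 - 38 = 364
translate([100, 317, 364]) cube([258, 280, 38]);
translate([122, 339, 0]) cylinder(h = 364, r = 22);
translate([336, 339, 0]) cylinder(h = 364, r = 22);
translate([122, 575, 0]) cylinder(h = 364, r = 22);
translate([336, 575, 0]) cylinder(h = 364, r = 22);


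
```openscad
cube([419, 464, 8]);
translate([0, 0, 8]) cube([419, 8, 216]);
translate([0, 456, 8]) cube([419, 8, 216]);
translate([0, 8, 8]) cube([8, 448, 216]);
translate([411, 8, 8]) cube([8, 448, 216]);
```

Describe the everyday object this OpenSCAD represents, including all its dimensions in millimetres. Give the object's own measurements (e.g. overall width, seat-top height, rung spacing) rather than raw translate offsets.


An open-topped rectangular box: outside dimensions 419×464×224 mm, with a uniform wall and base thickness of 8 mm. The base is a full 419×464 slab on the floor; four walls sit on top of the base. The front and back walls (the −y and +y sides) span the full width; the two side walls fit between them.


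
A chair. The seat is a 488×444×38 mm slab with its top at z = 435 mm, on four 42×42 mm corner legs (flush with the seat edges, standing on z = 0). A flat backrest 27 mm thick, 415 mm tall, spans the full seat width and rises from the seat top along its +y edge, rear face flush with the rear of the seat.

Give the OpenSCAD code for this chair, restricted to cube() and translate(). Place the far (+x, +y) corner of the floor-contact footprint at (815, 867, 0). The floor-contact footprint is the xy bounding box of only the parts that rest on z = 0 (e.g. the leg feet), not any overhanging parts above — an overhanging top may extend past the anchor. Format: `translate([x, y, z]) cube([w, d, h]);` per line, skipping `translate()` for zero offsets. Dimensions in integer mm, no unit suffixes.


// leg_h = 435 - 38 = 397
translate([327, 423, 397]) cube([488, 444, 38]);
translate([327, 423, 0]) cube([42, 42, 397]);
translate([773, 423, 0]) cube([42, 42, 397]);
translate([327, 825, 0]) cube([42, 42, 397]);
translate([773, 825, 0]) cube([42, 42, 397]);
translate([327, 840, 435]) cube([488, 27, 415]);


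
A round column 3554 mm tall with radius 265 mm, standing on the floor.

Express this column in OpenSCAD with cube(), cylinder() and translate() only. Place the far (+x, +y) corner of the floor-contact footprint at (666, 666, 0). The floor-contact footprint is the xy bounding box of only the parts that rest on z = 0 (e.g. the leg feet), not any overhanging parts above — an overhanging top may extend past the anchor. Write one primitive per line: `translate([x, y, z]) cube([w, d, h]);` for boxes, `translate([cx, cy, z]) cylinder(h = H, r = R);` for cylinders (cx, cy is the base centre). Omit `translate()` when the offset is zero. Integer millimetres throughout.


translate([401, 401, 0]) cylinder(h = 3554, r = 265);


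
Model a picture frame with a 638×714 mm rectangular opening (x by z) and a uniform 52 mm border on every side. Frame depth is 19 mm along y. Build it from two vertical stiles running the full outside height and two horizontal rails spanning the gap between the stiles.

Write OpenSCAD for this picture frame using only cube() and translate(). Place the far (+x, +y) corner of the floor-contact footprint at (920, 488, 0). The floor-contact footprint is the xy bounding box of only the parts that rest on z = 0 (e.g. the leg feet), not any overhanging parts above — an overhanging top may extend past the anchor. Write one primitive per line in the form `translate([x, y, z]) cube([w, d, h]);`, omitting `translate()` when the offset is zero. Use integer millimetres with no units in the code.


translate([178, 469, 0]) cube([52, 19, 818]);
translate([868, 469, 0]) cube([52, 19, 818]);
translate([230, 469, 0]) cube([638, 19, 52]);
translate([230, 469, 766]) cube([638, 19, 52]);


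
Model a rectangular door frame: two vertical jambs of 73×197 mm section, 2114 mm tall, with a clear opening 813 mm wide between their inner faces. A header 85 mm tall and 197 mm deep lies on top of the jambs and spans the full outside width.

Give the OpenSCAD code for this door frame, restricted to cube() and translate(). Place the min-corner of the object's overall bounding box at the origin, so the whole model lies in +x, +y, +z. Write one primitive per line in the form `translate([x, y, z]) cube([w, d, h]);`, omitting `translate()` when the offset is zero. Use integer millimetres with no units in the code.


cube([73, 197, 2114]);
translate([886, 0, 0]) cube([73, 197, 2114]);
translate([0, 0, 2114]) cube([959, 197, 85]);


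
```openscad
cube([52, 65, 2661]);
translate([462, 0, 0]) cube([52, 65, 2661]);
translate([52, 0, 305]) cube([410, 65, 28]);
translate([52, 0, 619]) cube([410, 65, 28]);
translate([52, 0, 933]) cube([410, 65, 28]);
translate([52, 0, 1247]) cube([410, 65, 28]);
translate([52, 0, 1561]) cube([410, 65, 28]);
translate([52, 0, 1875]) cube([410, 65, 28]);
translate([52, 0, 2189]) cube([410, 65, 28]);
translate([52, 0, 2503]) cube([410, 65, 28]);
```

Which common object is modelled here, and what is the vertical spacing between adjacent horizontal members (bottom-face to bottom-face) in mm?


A ladder. The rung spacing is 314 mm.

Two tall 52×65 posts with 8 short bars between them — a ladder. Adjacent rungs sit at z = 305 and z = 619, so the spacing is 619 − 305 = 314 mm.


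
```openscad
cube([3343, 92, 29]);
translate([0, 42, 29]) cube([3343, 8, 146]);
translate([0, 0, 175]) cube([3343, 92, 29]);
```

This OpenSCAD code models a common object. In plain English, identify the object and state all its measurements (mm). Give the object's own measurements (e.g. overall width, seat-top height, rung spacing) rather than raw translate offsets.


An I-beam lying along x, 3343 mm long. Overall section height 204 mm. Two flanges 92 mm wide (y) and 29 mm thick, one on the floor and one at the top; a web 8 mm thick runs between them, centred on the flange width.


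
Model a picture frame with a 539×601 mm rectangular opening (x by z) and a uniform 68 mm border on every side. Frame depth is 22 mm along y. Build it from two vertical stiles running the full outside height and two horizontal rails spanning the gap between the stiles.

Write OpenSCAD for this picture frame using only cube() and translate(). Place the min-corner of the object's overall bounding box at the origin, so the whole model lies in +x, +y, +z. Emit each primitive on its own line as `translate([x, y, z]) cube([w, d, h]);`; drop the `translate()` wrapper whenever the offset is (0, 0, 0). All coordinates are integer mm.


cube([68, 22, 737]);
translate([607, 0, 0]) cube([68, 22, 737]);
translate([68, 0, 0]) cube([539, 22, 68]);
translate([68, 0, 669]) cube([539, 22, 68]);


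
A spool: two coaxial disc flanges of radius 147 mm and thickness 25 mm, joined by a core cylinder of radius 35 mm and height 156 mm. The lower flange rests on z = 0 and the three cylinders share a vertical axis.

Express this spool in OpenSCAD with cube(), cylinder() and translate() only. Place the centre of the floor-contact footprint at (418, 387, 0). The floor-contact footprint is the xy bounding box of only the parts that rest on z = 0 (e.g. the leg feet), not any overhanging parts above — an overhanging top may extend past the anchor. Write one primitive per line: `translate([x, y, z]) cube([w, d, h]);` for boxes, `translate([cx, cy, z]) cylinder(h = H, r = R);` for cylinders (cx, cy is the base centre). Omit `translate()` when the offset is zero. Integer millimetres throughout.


translate([418, 387, 0]) cylinder(h = 25, r = 147);
translate([418, 387, 25]) cylinder(h = 156, r = 35);
translate([418, 387, 181]) cylinder(h = 25, r = 147);


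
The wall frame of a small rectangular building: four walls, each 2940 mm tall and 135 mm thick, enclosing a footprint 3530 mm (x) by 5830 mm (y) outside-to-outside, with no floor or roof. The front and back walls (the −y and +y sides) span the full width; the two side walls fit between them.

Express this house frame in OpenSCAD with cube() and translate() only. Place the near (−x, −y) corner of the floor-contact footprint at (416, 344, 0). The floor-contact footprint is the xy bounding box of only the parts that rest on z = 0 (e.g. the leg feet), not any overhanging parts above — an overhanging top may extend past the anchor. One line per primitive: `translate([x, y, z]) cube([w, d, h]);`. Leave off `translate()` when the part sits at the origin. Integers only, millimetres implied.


translate([416, 344, 0]) cube([3530, 135, 2940]);
translate([416, 6039, 0]) cube([3530, 135, 2940]);
translate([416, 479, 0]) cube([135, 5560, 2940]);
translate([3811, 479, 0]) cube([135, 5560, 2940]);


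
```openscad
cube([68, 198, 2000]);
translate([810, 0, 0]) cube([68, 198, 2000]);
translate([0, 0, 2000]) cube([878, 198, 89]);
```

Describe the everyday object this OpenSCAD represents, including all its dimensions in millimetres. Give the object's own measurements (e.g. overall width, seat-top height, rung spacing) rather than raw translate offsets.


A door frame. The clear opening is 742 mm wide and 2000 mm high. Two 68 mm wide jambs, 198 mm deep, stand either side of the opening from the floor to the top of the opening. A 89 mm thick head sits across the top of both jambs, spanning the full outside width of the frame.


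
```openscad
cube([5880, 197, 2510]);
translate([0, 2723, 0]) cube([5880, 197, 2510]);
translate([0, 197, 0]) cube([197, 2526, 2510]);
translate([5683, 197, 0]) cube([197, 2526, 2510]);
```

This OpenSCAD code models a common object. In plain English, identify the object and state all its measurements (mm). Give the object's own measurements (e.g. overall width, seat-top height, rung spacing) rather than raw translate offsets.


The wall frame of a small rectangular building: four walls, each 2510 mm tall and 197 mm thick, enclosing a footprint 5880 mm (x) by 2920 mm (y) outside-to-outside, with no floor or roof. The front and back walls (the −y and +y sides) span the full width; the two side walls fit between them.


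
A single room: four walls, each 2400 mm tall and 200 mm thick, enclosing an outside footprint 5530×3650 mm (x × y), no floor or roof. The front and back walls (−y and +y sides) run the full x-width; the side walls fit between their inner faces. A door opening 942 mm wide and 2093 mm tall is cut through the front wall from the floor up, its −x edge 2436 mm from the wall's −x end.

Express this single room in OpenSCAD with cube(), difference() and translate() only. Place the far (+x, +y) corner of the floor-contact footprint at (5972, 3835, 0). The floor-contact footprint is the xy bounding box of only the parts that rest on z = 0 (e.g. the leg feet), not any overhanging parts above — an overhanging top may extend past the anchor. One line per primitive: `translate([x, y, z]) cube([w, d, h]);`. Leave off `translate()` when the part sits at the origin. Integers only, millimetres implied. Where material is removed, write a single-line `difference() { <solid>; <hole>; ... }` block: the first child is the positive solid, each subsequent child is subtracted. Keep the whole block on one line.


difference() { translate([442, 185, 0]) cube([5530, 200, 2400]); translate([2878, 185, 0]) cube([942, 200, 2093]); }
translate([442, 3635, 0]) cube([5530, 200, 2400]);
translate([442, 385, 0]) cube([200, 3250, 2400]);
translate([5772, 385, 0]) cube([200, 3250, 2400]);


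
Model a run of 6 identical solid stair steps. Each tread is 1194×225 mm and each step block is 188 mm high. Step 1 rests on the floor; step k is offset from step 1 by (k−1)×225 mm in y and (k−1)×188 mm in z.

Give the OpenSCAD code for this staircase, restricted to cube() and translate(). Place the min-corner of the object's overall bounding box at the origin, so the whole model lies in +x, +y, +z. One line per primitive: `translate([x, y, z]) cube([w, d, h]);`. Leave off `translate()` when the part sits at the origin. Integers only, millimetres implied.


cube([1194, 225, 188]);
translate([0, 225, 188]) cube([1194, 225, 188]);
translate([0, 450, 376]) cube([1194, 225, 188]);
translate([0, 675, 564]) cube([1194, 225, 188]);
translate([0, 900, 752]) cube([1194, 225, 188]);
translate([0, 1125, 940]) cube([1194, 225, 188]);


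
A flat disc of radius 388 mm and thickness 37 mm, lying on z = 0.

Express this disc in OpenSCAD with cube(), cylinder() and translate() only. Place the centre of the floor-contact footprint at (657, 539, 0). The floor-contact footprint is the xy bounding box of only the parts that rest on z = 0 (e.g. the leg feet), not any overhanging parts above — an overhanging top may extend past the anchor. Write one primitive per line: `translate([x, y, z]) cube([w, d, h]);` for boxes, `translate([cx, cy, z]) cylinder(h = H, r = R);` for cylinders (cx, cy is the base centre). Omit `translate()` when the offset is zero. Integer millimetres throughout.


translate([657, 539, 0]) cylinder(h = 37, r = 388);


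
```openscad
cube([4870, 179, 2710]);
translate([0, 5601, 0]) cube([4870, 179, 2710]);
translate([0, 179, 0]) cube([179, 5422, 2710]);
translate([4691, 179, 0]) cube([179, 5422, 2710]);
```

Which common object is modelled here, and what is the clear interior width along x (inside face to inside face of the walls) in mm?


A house (or room) frame. The interior width is 4512 mm.

Four 2710 mm walls enclosing a rectangle with no floor or roof — a room or house frame. Outside width is 4870 mm and wall thickness is 179 mm, so the interior width is 4870 − 2 × 179 = 4512 mm.


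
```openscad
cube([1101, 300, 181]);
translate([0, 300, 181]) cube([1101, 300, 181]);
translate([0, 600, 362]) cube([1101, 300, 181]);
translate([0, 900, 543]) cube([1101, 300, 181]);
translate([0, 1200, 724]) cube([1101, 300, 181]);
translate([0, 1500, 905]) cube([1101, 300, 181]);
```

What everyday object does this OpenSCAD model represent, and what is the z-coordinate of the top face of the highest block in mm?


A staircase. The total rise is 1086 mm.

6 identical blocks, each offset up and back from the previous — a staircase. Each step is 181 mm tall and there are 6 of them, so the total rise is 6 × 181 = 1086 mm.


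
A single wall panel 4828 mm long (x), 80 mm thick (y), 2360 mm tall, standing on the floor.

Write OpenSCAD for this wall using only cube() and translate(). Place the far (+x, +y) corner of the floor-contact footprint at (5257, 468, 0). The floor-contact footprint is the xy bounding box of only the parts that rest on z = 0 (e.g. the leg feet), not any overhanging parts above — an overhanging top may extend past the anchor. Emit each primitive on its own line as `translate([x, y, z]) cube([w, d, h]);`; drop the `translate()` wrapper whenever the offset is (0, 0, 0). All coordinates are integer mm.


translate([429, 388, 0]) cube([4828, 80, 2360]);


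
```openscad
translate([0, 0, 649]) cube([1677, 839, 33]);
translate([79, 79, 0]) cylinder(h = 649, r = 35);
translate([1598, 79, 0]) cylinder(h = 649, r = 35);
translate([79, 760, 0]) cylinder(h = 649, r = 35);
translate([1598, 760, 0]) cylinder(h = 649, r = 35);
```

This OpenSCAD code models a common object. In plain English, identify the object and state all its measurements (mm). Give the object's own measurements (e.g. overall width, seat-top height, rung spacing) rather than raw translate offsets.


A rectangular dining table. The top is 1677×839×33 mm with its upper surface at z = 682 mm. It stands on four round legs of 70 mm diameter, each leg's bounding box inset 44 mm from the nearest pair of top edges, running from the floor to the underside of the top.


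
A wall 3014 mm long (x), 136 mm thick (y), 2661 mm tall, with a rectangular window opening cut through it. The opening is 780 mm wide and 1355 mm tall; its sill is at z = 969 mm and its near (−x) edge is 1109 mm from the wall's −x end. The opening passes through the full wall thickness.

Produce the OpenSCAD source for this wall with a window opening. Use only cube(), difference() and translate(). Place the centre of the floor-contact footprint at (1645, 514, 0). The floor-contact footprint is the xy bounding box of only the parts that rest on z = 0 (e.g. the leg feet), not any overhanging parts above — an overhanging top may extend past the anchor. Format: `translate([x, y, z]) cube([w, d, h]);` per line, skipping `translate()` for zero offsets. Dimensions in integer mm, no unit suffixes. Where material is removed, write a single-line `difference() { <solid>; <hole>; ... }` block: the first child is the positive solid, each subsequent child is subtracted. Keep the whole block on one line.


difference() { translate([138, 446, 0]) cube([3014, 136, 2661]); translate([1247, 446, 969]) cube([780, 136, 1355]); }


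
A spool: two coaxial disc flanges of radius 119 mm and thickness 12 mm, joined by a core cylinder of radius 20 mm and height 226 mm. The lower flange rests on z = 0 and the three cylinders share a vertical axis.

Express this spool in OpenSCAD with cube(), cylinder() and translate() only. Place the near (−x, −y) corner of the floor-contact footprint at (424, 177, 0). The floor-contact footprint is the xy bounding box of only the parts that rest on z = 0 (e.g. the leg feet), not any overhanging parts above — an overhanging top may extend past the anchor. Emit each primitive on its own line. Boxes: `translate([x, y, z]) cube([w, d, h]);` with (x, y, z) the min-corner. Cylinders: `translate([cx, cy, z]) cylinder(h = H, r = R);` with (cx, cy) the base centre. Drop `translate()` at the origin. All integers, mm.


translate([543, 296, 0]) cylinder(h = 12, r = 119);
translate([543, 296, 12]) cylinder(h = 226, r = 20);
translate([543, 296, 238]) cylinder(h = 12, r = 119);


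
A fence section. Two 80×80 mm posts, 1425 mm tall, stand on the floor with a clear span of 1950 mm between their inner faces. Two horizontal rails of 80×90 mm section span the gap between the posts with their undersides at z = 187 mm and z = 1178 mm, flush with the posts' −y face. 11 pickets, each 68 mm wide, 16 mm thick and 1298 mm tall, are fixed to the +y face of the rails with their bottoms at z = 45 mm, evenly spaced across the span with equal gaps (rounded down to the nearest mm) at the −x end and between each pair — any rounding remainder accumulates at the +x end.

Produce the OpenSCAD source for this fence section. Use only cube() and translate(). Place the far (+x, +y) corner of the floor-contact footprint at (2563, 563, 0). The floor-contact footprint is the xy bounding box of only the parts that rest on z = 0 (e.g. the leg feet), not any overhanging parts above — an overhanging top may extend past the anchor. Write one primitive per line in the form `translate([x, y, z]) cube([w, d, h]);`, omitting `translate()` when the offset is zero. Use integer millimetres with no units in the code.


translate([453, 483, 0]) cube([80, 80, 1425]);
translate([2483, 483, 0]) cube([80, 80, 1425]);
translate([533, 483, 187]) cube([1950, 80, 90]);
translate([533, 483, 1178]) cube([1950, 80, 90]);
translate([633, 563, 45]) cube([68, 16, 1298]);
translate([801, 563, 45]) cube([68, 16, 1298]);
translate([969, 563, 45]) cube([68, 16, 1298]);
translate([1137, 563, 45]) cube([68, 16, 1298]);
translate([1305, 563, 45]) cube([68, 16, 1298]);
translate([1473, 563, 45]) cube([68, 16, 1298]);
translate([1641, 563, 45]) cube([68, 16, 1298]);
translate([1809, 563, 45]) cube([68, 16, 1298]);
translate([1977, 563, 45]) cube([68, 16, 1298]);
translate([2145, 563, 45]) cube([68, 16, 1298]);
translate([2313, 563, 45]) cube([68, 16, 1298]);


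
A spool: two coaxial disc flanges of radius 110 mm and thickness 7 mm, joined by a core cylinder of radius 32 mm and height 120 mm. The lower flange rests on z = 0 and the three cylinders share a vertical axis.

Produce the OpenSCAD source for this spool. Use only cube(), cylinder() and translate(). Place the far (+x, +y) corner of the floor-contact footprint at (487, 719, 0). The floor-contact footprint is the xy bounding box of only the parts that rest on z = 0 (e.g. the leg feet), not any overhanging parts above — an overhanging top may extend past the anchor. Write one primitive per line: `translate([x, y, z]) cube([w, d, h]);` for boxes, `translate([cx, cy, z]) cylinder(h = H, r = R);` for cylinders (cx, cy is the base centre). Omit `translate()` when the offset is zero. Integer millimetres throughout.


translate([377, 609, 0]) cylinder(h = 7, r = 110);
translate([377, 609, 7]) cylinder(h = 120, r = 32);
translate([377, 609, 127]) cylinder(h = 7, r = 110);


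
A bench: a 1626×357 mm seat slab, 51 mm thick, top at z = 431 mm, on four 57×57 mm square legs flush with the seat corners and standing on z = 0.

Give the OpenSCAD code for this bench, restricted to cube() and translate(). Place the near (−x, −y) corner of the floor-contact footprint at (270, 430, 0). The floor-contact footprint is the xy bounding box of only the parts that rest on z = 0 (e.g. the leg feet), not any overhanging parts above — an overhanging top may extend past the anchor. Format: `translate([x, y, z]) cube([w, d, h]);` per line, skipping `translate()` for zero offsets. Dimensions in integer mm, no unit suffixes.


translate([270, 430, 380]) cube([1626, 357, 51]);
translate([270, 430, 0]) cube([57, 57, 380]);
translate([270, 730, 0]) cube([57, 57, 380]);
translate([1839, 430, 0]) cube([57, 57, 380]);
translate([1839, 730, 0]) cube([57, 57, 380]);


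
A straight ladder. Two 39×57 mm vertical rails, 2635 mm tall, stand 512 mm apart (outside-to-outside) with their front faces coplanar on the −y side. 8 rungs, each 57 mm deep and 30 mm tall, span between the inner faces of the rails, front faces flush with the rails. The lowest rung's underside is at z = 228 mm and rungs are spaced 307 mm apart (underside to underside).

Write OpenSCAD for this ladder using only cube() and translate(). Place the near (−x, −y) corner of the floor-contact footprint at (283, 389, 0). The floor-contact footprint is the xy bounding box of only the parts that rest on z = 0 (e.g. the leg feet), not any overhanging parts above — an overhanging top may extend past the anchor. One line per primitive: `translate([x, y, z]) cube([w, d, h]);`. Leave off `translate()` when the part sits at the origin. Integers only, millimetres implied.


translate([283, 389, 0]) cube([39, 57, 2635]);
translate([756, 389, 0]) cube([39, 57, 2635]);
translate([322, 389, 228]) cube([434, 57, 30]);
translate([322, 389, 535]) cube([434, 57, 30]);
translate([322, 389, 842]) cube([434, 57, 30]);
translate([322, 389, 1149]) cube([434, 57, 30]);
translate([322, 389, 1456]) cube([434, 57, 30]);
translate([322, 389, 1763]) cube([434, 57, 30]);
translate([322, 389, 2070]) cube([434, 57, 30]);
translate([322, 389, 2377]) cube([434, 57, 30]);


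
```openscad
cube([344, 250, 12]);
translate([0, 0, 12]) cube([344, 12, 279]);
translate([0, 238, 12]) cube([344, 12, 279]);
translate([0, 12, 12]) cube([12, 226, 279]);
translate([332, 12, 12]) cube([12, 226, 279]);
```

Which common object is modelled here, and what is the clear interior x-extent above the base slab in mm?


An open box. The internal width is 320 mm.

A 344×250 base slab with four walls standing on it — an open box. The base is 344 mm wide and the walls are 12 mm thick, so the internal width is 344 − 2 × 12 = 320 mm.


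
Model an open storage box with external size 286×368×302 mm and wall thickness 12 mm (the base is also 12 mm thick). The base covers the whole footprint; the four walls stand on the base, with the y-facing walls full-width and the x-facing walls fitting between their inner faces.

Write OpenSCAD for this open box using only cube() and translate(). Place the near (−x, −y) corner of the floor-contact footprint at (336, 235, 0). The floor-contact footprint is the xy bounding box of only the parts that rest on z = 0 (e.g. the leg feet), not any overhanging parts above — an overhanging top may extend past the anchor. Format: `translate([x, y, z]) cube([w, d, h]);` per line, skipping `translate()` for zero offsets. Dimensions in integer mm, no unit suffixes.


translate([336, 235, 0]) cube([286, 368, 12]);
translate([336, 235, 12]) cube([286, 12, 290]);
translate([336, 591, 12]) cube([286, 12, 290]);
translate([336, 247, 12]) cube([12, 344, 290]);
translate([610, 247, 12]) cube([12, 344, 290]);


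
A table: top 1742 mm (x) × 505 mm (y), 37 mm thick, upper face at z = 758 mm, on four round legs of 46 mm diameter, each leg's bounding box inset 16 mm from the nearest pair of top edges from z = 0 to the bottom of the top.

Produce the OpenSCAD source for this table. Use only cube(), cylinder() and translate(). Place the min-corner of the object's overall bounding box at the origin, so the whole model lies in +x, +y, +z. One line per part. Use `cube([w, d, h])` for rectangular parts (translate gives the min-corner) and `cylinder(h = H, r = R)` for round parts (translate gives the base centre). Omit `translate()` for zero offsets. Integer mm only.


translate([0, 0, 721]) cube([1742, 505, 37]);
translate([39, 39, 0]) cylinder(h = 721, r = 23);
translate([1703, 39, 0]) cylinder(h = 721, r = 23);
translate([39, 466, 0]) cylinder(h = 721, r = 23);
translate([1703, 466, 0]) cylinder(h = 721, r = 23);


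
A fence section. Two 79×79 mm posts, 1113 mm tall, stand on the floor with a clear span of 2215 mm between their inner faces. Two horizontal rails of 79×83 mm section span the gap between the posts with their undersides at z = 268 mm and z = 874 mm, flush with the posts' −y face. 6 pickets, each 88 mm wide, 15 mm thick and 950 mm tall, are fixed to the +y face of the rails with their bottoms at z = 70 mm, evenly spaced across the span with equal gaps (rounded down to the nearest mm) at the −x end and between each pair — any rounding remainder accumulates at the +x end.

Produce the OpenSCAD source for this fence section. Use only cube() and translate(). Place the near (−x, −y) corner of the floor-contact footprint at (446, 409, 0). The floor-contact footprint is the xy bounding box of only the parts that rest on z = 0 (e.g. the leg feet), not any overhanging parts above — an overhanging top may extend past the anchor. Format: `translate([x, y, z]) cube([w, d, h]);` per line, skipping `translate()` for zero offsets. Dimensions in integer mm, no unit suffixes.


translate([446, 409, 0]) cube([79, 79, 1113]);
translate([2740, 409, 0]) cube([79, 79, 1113]);
translate([525, 409, 268]) cube([2215, 79, 83]);
translate([525, 409, 874]) cube([2215, 79, 83]);
translate([766, 488, 70]) cube([88, 15, 950]);
translate([1095, 488, 70]) cube([88, 15, 950]);
translate([1424, 488, 70]) cube([88, 15, 950]);
translate([1753, 488, 70]) cube([88, 15, 950]);
translate([2082, 488, 70]) cube([88, 15, 950]);
translate([2411, 488, 70]) cube([88, 15, 950]);


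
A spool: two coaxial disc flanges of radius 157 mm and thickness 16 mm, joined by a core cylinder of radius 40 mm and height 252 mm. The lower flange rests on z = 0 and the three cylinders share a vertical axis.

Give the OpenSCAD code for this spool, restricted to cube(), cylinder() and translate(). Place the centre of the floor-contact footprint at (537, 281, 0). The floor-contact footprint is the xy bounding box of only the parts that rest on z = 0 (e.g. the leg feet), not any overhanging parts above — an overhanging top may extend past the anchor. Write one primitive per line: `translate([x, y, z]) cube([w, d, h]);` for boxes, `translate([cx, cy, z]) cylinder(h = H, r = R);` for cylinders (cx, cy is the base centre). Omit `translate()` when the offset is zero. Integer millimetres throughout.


translate([537, 281, 0]) cylinder(h = 16, r = 157);
translate([537, 281, 16]) cylinder(h = 252, r = 40);
translate([537, 281, 268]) cylinder(h = 16, r = 157);


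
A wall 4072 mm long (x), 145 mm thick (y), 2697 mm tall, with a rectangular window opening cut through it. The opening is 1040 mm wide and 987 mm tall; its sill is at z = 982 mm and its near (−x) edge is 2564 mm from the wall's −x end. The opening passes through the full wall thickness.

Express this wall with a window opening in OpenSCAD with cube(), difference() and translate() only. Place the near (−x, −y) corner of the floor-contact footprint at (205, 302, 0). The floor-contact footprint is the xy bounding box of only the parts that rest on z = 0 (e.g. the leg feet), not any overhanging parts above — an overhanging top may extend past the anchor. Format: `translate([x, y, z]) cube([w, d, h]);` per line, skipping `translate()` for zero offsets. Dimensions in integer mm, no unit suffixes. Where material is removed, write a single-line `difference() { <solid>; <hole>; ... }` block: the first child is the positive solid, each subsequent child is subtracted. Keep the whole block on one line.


difference() { translate([205, 302, 0]) cube([4072, 145, 2697]); translate([2769, 302, 982]) cube([1040, 145, 987]); }


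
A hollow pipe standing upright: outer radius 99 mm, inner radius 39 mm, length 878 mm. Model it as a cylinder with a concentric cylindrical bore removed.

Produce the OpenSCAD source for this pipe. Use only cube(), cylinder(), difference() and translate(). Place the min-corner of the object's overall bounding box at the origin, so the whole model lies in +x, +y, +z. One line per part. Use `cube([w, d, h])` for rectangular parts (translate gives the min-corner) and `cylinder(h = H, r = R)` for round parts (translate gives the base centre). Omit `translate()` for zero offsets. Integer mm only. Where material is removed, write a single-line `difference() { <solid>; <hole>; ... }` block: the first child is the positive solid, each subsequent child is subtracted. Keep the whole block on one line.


difference() { translate([99, 99, 0]) cylinder(h = 878, r = 99); translate([99, 99, 0]) cylinder(h = 878, r = 39); }


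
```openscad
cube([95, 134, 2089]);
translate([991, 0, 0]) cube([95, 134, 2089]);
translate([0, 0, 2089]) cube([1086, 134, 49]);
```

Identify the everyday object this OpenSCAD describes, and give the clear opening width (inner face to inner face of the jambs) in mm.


A door frame. The clear opening width is 896 mm.

Two 2089 mm tall posts with a header on top — a door frame. The left jamb is 95 mm wide at x = 0; the right jamb starts at x = 991. The clear opening is 991 − 95 = 896 mm.


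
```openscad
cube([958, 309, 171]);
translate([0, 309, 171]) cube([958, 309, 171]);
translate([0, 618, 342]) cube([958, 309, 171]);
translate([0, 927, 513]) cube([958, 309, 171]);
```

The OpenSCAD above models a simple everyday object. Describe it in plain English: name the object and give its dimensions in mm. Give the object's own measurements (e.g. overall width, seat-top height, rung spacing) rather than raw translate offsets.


A straight staircase of 4 solid steps. Each step is 958 mm wide (x), 309 mm deep (y, the going) and 171 mm tall (the rise). The first step rests on the floor; each subsequent step sits one going further in +y and one rise higher in +z, directly behind and above the previous step with no overlap.


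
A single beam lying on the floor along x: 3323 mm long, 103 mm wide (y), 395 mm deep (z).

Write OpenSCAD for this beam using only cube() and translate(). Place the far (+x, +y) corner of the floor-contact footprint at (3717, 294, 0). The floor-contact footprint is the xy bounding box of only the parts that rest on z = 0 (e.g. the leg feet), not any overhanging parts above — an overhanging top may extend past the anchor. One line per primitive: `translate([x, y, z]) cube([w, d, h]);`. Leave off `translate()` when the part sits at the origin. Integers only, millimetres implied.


translate([394, 191, 0]) cube([3323, 103, 395]);


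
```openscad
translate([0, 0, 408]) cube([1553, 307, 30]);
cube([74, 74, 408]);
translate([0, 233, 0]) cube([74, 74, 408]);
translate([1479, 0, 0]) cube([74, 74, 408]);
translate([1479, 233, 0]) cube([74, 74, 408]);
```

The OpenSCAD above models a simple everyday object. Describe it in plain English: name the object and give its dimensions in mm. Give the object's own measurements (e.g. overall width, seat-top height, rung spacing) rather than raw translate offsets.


A bench: a 1553×307 mm seat slab, 30 mm thick, top at z = 438 mm, on four 74×74 mm square legs flush with the seat corners and standing on z = 0.


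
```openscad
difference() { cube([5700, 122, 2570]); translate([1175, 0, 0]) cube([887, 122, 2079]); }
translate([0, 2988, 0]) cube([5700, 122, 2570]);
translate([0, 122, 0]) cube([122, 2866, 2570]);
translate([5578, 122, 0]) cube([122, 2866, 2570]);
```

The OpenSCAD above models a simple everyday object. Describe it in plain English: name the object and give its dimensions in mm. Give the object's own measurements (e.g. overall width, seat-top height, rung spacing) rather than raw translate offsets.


A single room: four walls, each 2570 mm tall and 122 mm thick, enclosing an outside footprint 5700×3110 mm (x × y), no floor or roof. The front and back walls (−y and +y sides) run the full x-width; the side walls fit between their inner faces. A door opening 887 mm wide and 2079 mm tall is cut through the front wall from the floor up, its −x edge 1175 mm from the wall's −x end.


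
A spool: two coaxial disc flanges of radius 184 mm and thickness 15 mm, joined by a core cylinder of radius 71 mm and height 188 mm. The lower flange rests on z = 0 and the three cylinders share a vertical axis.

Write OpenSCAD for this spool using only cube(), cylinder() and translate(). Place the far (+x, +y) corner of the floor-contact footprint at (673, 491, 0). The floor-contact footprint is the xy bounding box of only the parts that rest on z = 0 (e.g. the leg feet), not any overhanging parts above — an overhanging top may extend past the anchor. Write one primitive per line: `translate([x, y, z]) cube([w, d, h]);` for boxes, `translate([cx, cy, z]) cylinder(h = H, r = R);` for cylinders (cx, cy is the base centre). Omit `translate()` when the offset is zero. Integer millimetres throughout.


translate([489, 307, 0]) cylinder(h = 15, r = 184);
translate([489, 307, 15]) cylinder(h = 188, r = 71);
translate([489, 307, 203]) cylinder(h = 15, r = 184);
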